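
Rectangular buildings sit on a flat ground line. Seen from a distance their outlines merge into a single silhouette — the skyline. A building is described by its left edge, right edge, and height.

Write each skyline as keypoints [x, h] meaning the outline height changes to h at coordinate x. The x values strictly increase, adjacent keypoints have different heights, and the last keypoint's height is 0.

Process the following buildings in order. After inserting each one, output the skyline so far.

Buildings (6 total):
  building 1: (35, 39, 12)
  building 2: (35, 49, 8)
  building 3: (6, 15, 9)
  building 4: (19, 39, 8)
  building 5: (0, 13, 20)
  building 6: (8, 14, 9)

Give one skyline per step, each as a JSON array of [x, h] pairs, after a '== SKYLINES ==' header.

== SKYLINES ==
[[35,12],[39,0]]
[[35,12],[39,8],[49,0]]
[[6,9],[15,0],[35,12],[39,8],[49,0]]
[[6,9],[15,0],[19,8],[35,12],[39,8],[49,0]]
[[0,20],[13,9],[15,0],[19,8],[35,12],[39,8],[49,0]]
[[0,20],[13,9],[15,0],[19,8],[35,12],[39,8],[49,0]]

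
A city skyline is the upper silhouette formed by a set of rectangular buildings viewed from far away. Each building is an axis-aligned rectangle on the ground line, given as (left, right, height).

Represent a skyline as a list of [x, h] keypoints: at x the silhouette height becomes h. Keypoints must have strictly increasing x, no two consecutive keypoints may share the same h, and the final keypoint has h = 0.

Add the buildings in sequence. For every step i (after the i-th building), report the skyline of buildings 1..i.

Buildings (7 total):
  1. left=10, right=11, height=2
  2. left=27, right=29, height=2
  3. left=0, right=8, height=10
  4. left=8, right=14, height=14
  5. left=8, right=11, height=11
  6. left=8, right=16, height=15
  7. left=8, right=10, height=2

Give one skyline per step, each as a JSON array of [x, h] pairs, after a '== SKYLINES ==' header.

== SKYLINES ==
[[10,2],[11,0]]
[[10,2],[11,0],[27,2],[29,0]]
[[0,10],[8,0],[10,2],[11,0],[27,2],[29,0]]
[[0,10],[8,14],[14,0],[27,2],[29,0]]
[[0,10],[8,14],[14,0],[27,2],[29,0]]
[[0,10],[8,15],[16,0],[27,2],[29,0]]
[[0,10],[8,15],[16,0],[27,2],[29,0]]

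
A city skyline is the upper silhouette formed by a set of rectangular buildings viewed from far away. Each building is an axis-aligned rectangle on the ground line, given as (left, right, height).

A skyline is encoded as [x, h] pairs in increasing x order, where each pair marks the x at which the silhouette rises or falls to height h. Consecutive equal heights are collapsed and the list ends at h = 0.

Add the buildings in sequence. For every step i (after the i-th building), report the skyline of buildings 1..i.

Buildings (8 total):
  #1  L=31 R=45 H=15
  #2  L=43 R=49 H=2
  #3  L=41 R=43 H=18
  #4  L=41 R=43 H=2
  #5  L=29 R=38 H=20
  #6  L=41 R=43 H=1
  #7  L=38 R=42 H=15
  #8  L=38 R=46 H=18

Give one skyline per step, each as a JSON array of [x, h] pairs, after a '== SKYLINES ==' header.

== SKYLINES ==
[[31,15],[45,0]]
[[31,15],[45,2],[49,0]]
[[31,15],[41,18],[43,15],[45,2],[49,0]]
[[31,15],[41,18],[43,15],[45,2],[49,0]]
[[29,20],[38,15],[41,18],[43,15],[45,2],[49,0]]
[[29,20],[38,15],[41,18],[43,15],[45,2],[49,0]]
[[29,20],[38,15],[41,18],[43,15],[45,2],[49,0]]
[[29,20],[38,18],[46,2],[49,0]]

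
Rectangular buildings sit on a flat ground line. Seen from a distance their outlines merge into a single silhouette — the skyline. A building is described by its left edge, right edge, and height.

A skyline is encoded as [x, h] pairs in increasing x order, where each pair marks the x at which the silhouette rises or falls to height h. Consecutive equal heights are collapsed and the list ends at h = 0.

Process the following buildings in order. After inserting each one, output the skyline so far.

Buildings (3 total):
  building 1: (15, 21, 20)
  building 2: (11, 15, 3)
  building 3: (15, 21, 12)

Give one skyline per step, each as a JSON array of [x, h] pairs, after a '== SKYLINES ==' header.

== SKYLINES ==
[[15,20],[21,0]]
[[11,3],[15,20],[21,0]]
[[11,3],[15,20],[21,0]]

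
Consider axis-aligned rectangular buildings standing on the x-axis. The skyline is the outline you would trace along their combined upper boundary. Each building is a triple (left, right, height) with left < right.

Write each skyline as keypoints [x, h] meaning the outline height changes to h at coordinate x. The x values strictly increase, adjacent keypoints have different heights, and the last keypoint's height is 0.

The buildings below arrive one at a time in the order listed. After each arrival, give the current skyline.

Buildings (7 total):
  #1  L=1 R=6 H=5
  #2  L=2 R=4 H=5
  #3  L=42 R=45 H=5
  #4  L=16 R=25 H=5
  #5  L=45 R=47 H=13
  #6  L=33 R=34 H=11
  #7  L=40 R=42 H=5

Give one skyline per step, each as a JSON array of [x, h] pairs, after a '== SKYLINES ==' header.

== SKYLINES ==
[[1,5],[6,0]]
[[1,5],[6,0]]
[[1,5],[6,0],[42,5],[45,0]]
[[1,5],[6,0],[16,5],[25,0],[42,5],[45,0]]
[[1,5],[6,0],[16,5],[25,0],[42,5],[45,13],[47,0]]
[[1,5],[6,0],[16,5],[25,0],[33,11],[34,0],[42,5],[45,13],[47,0]]
[[1,5],[6,0],[16,5],[25,0],[33,11],[34,0],[40,5],[45,13],[47,0]]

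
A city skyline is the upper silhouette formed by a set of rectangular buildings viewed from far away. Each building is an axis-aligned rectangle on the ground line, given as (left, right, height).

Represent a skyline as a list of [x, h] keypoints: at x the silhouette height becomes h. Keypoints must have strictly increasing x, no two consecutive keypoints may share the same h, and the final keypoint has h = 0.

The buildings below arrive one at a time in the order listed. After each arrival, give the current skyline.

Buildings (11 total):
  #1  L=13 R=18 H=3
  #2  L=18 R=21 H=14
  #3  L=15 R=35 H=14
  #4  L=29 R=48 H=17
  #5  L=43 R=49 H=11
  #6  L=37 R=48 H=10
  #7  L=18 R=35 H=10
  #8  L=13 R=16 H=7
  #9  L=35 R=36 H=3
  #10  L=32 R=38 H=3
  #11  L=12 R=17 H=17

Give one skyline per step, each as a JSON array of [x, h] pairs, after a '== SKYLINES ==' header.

== SKYLINES ==
[[13,3],[18,0]]
[[13,3],[18,14],[21,0]]
[[13,3],[15,14],[35,0]]
[[13,3],[15,14],[29,17],[48,0]]
[[13,3],[15,14],[29,17],[48,11],[49,0]]
[[13,3],[15,14],[29,17],[48,11],[49,0]]
[[13,3],[15,14],[29,17],[48,11],[49,0]]
[[13,7],[15,14],[29,17],[48,11],[49,0]]
[[13,7],[15,14],[29,17],[48,11],[49,0]]
[[13,7],[15,14],[29,17],[48,11],[49,0]]
[[12,17],[17,14],[29,17],[48,11],[49,0]]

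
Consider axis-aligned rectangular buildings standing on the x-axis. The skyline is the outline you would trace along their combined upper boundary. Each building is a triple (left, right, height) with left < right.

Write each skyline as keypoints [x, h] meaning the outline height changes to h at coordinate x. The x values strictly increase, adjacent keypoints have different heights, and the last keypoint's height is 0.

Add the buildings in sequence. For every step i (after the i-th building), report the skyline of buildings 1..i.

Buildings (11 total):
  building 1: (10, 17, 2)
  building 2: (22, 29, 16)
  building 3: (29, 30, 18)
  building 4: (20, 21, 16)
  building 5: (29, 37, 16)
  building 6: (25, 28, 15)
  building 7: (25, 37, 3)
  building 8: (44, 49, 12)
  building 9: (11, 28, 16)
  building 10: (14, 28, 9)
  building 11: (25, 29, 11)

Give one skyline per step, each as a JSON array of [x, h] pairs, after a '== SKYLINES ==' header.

== SKYLINES ==
[[10,2],[17,0]]
[[10,2],[17,0],[22,16],[29,0]]
[[10,2],[17,0],[22,16],[29,18],[30,0]]
[[10,2],[17,0],[20,16],[21,0],[22,16],[29,18],[30,0]]
[[10,2],[17,0],[20,16],[21,0],[22,16],[29,18],[30,16],[37,0]]
[[10,2],[17,0],[20,16],[21,0],[22,16],[29,18],[30,16],[37,0]]
[[10,2],[17,0],[20,16],[21,0],[22,16],[29,18],[30,16],[37,0]]
[[10,2],[17,0],[20,16],[21,0],[22,16],[29,18],[30,16],[37,0],[44,12],[49,0]]
[[10,2],[11,16],[29,18],[30,16],[37,0],[44,12],[49,0]]
[[10,2],[11,16],[29,18],[30,16],[37,0],[44,12],[49,0]]
[[10,2],[11,16],[29,18],[30,16],[37,0],[44,12],[49,0]]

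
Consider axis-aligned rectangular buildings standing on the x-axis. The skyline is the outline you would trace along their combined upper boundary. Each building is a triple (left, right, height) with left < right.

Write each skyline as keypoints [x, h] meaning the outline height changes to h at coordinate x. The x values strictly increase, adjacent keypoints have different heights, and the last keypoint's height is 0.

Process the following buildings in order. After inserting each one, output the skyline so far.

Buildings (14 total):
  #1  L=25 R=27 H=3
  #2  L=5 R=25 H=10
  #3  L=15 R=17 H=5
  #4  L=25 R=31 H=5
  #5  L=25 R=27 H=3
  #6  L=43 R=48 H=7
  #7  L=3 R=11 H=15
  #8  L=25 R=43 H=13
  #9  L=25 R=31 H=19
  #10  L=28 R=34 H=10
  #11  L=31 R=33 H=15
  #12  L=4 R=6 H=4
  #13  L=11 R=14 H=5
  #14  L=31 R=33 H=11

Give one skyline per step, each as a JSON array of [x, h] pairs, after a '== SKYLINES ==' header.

== SKYLINES ==
[[25,3],[27,0]]
[[5,10],[25,3],[27,0]]
[[5,10],[25,3],[27,0]]
[[5,10],[25,5],[31,0]]
[[5,10],[25,5],[31,0]]
[[5,10],[25,5],[31,0],[43,7],[48,0]]
[[3,15],[11,10],[25,5],[31,0],[43,7],[48,0]]
[[3,15],[11,10],[25,13],[43,7],[48,0]]
[[3,15],[11,10],[25,19],[31,13],[43,7],[48,0]]
[[3,15],[11,10],[25,19],[31,13],[43,7],[48,0]]
[[3,15],[11,10],[25,19],[31,15],[33,13],[43,7],[48,0]]
[[3,15],[11,10],[25,19],[31,15],[33,13],[43,7],[48,0]]
[[3,15],[11,10],[25,19],[31,15],[33,13],[43,7],[48,0]]
[[3,15],[11,10],[25,19],[31,15],[33,13],[43,7],[48,0]]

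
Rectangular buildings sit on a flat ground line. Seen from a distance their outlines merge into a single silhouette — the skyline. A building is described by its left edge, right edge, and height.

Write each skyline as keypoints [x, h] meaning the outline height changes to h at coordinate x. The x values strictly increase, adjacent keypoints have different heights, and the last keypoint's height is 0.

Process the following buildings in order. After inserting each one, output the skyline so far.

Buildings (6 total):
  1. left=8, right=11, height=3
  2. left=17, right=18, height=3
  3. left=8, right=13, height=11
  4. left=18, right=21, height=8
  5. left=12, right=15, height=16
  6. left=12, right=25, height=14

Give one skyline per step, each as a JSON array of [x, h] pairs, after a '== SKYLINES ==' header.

== SKYLINES ==
[[8,3],[11,0]]
[[8,3],[11,0],[17,3],[18,0]]
[[8,11],[13,0],[17,3],[18,0]]
[[8,11],[13,0],[17,3],[18,8],[21,0]]
[[8,11],[12,16],[15,0],[17,3],[18,8],[21,0]]
[[8,11],[12,16],[15,14],[25,0]]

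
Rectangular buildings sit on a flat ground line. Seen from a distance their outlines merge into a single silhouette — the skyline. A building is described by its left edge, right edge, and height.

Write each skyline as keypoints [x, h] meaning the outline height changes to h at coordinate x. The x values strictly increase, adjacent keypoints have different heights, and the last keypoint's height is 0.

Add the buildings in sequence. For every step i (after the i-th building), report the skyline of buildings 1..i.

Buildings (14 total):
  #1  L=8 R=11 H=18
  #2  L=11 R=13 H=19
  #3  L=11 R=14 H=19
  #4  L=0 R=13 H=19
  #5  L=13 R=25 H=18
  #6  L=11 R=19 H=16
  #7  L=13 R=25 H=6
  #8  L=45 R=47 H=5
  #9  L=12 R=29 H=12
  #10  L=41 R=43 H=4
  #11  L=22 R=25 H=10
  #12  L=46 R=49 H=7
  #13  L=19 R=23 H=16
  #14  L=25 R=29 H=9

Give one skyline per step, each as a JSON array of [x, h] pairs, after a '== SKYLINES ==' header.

== SKYLINES ==
[[8,18],[11,0]]
[[8,18],[11,19],[13,0]]
[[8,18],[11,19],[14,0]]
[[0,19],[14,0]]
[[0,19],[14,18],[25,0]]
[[0,19],[14,18],[25,0]]
[[0,19],[14,18],[25,0]]
[[0,19],[14,18],[25,0],[45,5],[47,0]]
[[0,19],[14,18],[25,12],[29,0],[45,5],[47,0]]
[[0,19],[14,18],[25,12],[29,0],[41,4],[43,0],[45,5],[47,0]]
[[0,19],[14,18],[25,12],[29,0],[41,4],[43,0],[45,5],[47,0]]
[[0,19],[14,18],[25,12],[29,0],[41,4],[43,0],[45,5],[46,7],[49,0]]
[[0,19],[14,18],[25,12],[29,0],[41,4],[43,0],[45,5],[46,7],[49,0]]
[[0,19],[14,18],[25,12],[29,0],[41,4],[43,0],[45,5],[46,7],[49,0]]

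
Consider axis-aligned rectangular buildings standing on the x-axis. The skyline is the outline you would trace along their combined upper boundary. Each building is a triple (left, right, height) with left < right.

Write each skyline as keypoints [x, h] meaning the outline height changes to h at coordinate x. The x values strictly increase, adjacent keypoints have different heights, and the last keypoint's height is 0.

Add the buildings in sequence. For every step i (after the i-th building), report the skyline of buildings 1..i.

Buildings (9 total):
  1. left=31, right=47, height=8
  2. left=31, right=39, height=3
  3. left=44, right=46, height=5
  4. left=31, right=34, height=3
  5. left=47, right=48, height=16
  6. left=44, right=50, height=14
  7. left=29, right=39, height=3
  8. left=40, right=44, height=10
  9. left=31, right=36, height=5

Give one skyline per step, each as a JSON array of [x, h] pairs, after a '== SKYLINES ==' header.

== SKYLINES ==
[[31,8],[47,0]]
[[31,8],[47,0]]
[[31,8],[47,0]]
[[31,8],[47,0]]
[[31,8],[47,16],[48,0]]
[[31,8],[44,14],[47,16],[48,14],[50,0]]
[[29,3],[31,8],[44,14],[47,16],[48,14],[50,0]]
[[29,3],[31,8],[40,10],[44,14],[47,16],[48,14],[50,0]]
[[29,3],[31,8],[40,10],[44,14],[47,16],[48,14],[50,0]]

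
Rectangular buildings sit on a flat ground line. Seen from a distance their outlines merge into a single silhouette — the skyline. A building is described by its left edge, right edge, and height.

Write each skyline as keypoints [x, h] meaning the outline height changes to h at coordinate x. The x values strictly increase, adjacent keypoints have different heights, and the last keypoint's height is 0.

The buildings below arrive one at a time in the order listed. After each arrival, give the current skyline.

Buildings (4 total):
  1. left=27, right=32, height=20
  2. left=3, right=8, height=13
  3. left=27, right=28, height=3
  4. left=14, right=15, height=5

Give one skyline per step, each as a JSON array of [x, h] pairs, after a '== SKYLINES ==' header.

== SKYLINES ==
[[27,20],[32,0]]
[[3,13],[8,0],[27,20],[32,0]]
[[3,13],[8,0],[27,20],[32,0]]
[[3,13],[8,0],[14,5],[15,0],[27,20],[32,0]]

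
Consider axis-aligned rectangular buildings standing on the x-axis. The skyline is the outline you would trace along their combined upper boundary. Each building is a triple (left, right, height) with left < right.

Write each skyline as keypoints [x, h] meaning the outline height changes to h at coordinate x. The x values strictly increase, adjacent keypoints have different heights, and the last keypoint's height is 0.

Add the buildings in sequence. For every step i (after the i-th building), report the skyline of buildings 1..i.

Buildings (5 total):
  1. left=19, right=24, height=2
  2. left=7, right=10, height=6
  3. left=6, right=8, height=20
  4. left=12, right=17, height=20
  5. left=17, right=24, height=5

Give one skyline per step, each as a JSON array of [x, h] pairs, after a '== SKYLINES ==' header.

== SKYLINES ==
[[19,2],[24,0]]
[[7,6],[10,0],[19,2],[24,0]]
[[6,20],[8,6],[10,0],[19,2],[24,0]]
[[6,20],[8,6],[10,0],[12,20],[17,0],[19,2],[24,0]]
[[6,20],[8,6],[10,0],[12,20],[17,5],[24,0]]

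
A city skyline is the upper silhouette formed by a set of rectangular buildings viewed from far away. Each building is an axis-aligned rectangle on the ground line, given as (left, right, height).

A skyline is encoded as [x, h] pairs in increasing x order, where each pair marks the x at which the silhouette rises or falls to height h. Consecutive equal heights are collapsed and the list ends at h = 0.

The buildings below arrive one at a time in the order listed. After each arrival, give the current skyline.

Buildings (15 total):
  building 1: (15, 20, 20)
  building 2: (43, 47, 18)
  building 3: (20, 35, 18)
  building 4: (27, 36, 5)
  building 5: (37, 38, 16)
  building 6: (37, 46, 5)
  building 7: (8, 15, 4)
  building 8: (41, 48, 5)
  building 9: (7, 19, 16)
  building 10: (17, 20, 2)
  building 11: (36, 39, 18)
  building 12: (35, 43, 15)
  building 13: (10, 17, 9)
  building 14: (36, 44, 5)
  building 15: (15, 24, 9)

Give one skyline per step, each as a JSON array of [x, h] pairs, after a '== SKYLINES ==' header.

== SKYLINES ==
[[15,20],[20,0]]
[[15,20],[20,0],[43,18],[47,0]]
[[15,20],[20,18],[35,0],[43,18],[47,0]]
[[15,20],[20,18],[35,5],[36,0],[43,18],[47,0]]
[[15,20],[20,18],[35,5],[36,0],[37,16],[38,0],[43,18],[47,0]]
[[15,20],[20,18],[35,5],[36,0],[37,16],[38,5],[43,18],[47,0]]
[[8,4],[15,20],[20,18],[35,5],[36,0],[37,16],[38,5],[43,18],[47,0]]
[[8,4],[15,20],[20,18],[35,5],[36,0],[37,16],[38,5],[43,18],[47,5],[48,0]]
[[7,16],[15,20],[20,18],[35,5],[36,0],[37,16],[38,5],[43,18],[47,5],[48,0]]
[[7,16],[15,20],[20,18],[35,5],[36,0],[37,16],[38,5],[43,18],[47,5],[48,0]]
[[7,16],[15,20],[20,18],[35,5],[36,18],[39,5],[43,18],[47,5],[48,0]]
[[7,16],[15,20],[20,18],[35,15],[36,18],[39,15],[43,18],[47,5],[48,0]]
[[7,16],[15,20],[20,18],[35,15],[36,18],[39,15],[43,18],[47,5],[48,0]]
[[7,16],[15,20],[20,18],[35,15],[36,18],[39,15],[43,18],[47,5],[48,0]]
[[7,16],[15,20],[20,18],[35,15],[36,18],[39,15],[43,18],[47,5],[48,0]]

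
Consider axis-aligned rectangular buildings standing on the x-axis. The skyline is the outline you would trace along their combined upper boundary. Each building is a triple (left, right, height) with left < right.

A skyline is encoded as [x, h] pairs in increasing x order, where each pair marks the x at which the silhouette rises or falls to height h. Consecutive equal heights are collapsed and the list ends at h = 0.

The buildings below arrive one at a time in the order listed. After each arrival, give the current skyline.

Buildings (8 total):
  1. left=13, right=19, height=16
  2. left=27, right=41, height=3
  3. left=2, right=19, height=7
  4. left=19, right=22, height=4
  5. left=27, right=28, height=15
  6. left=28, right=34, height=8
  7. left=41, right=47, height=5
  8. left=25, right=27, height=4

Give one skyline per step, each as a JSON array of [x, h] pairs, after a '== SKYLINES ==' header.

== SKYLINES ==
[[13,16],[19,0]]
[[13,16],[19,0],[27,3],[41,0]]
[[2,7],[13,16],[19,0],[27,3],[41,0]]
[[2,7],[13,16],[19,4],[22,0],[27,3],[41,0]]
[[2,7],[13,16],[19,4],[22,0],[27,15],[28,3],[41,0]]
[[2,7],[13,16],[19,4],[22,0],[27,15],[28,8],[34,3],[41,0]]
[[2,7],[13,16],[19,4],[22,0],[27,15],[28,8],[34,3],[41,5],[47,0]]
[[2,7],[13,16],[19,4],[22,0],[25,4],[27,15],[28,8],[34,3],[41,5],[47,0]]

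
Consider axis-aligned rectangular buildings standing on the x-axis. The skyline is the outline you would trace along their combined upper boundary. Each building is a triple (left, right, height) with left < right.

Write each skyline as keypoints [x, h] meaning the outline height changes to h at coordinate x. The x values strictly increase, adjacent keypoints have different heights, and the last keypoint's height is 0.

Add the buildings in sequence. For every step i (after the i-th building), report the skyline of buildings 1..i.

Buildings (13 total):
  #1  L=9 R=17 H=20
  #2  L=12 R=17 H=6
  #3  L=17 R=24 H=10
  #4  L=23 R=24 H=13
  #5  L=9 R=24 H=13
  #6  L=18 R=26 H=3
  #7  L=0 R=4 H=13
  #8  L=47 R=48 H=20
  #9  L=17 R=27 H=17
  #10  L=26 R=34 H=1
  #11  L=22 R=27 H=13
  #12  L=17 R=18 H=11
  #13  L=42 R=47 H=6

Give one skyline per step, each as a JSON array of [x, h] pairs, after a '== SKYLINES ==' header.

== SKYLINES ==
[[9,20],[17,0]]
[[9,20],[17,0]]
[[9,20],[17,10],[24,0]]
[[9,20],[17,10],[23,13],[24,0]]
[[9,20],[17,13],[24,0]]
[[9,20],[17,13],[24,3],[26,0]]
[[0,13],[4,0],[9,20],[17,13],[24,3],[26,0]]
[[0,13],[4,0],[9,20],[17,13],[24,3],[26,0],[47,20],[48,0]]
[[0,13],[4,0],[9,20],[17,17],[27,0],[47,20],[48,0]]
[[0,13],[4,0],[9,20],[17,17],[27,1],[34,0],[47,20],[48,0]]
[[0,13],[4,0],[9,20],[17,17],[27,1],[34,0],[47,20],[48,0]]
[[0,13],[4,0],[9,20],[17,17],[27,1],[34,0],[47,20],[48,0]]
[[0,13],[4,0],[9,20],[17,17],[27,1],[34,0],[42,6],[47,20],[48,0]]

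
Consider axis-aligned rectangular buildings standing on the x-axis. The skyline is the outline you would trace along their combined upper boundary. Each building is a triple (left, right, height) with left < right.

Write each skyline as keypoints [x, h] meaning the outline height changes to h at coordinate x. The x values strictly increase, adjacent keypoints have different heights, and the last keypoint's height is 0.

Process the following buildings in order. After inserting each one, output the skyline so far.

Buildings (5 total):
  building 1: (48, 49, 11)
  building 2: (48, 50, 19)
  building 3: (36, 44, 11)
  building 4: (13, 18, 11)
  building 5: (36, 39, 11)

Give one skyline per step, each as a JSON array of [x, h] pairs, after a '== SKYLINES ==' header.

== SKYLINES ==
[[48,11],[49,0]]
[[48,19],[50,0]]
[[36,11],[44,0],[48,19],[50,0]]
[[13,11],[18,0],[36,11],[44,0],[48,19],[50,0]]
[[13,11],[18,0],[36,11],[44,0],[48,19],[50,0]]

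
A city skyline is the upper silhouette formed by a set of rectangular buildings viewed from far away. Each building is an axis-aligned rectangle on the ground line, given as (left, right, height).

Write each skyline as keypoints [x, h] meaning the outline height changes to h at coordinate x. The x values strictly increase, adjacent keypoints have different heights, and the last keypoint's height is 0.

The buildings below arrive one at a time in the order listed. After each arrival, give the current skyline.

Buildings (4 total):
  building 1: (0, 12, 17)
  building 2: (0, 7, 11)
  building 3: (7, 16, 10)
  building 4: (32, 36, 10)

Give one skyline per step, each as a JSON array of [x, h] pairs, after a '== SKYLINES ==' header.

== SKYLINES ==
[[0,17],[12,0]]
[[0,17],[12,0]]
[[0,17],[12,10],[16,0]]
[[0,17],[12,10],[16,0],[32,10],[36,0]]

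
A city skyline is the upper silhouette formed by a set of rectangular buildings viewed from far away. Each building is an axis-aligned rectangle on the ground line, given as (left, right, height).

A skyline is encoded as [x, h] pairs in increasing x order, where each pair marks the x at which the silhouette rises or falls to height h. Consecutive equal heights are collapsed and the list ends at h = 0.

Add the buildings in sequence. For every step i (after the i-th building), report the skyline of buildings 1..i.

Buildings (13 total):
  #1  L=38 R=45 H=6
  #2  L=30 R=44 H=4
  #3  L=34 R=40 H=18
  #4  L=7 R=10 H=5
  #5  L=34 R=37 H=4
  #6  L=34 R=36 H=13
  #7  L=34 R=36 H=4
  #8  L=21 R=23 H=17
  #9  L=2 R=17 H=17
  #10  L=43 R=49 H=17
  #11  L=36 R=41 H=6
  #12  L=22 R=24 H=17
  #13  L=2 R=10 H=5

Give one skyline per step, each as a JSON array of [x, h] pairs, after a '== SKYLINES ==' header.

== SKYLINES ==
[[38,6],[45,0]]
[[30,4],[38,6],[45,0]]
[[30,4],[34,18],[40,6],[45,0]]
[[7,5],[10,0],[30,4],[34,18],[40,6],[45,0]]
[[7,5],[10,0],[30,4],[34,18],[40,6],[45,0]]
[[7,5],[10,0],[30,4],[34,18],[40,6],[45,0]]
[[7,5],[10,0],[30,4],[34,18],[40,6],[45,0]]
[[7,5],[10,0],[21,17],[23,0],[30,4],[34,18],[40,6],[45,0]]
[[2,17],[17,0],[21,17],[23,0],[30,4],[34,18],[40,6],[45,0]]
[[2,17],[17,0],[21,17],[23,0],[30,4],[34,18],[40,6],[43,17],[49,0]]
[[2,17],[17,0],[21,17],[23,0],[30,4],[34,18],[40,6],[43,17],[49,0]]
[[2,17],[17,0],[21,17],[24,0],[30,4],[34,18],[40,6],[43,17],[49,0]]
[[2,17],[17,0],[21,17],[24,0],[30,4],[34,18],[40,6],[43,17],[49,0]]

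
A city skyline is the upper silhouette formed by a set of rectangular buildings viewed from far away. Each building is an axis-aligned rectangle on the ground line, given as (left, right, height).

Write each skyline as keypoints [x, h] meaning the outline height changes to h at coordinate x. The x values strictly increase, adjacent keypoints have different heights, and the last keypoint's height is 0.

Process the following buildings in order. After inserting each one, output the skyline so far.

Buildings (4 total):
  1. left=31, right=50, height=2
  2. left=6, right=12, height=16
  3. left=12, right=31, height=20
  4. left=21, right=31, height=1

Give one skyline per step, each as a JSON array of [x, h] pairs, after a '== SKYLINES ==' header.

== SKYLINES ==
[[31,2],[50,0]]
[[6,16],[12,0],[31,2],[50,0]]
[[6,16],[12,20],[31,2],[50,0]]
[[6,16],[12,20],[31,2],[50,0]]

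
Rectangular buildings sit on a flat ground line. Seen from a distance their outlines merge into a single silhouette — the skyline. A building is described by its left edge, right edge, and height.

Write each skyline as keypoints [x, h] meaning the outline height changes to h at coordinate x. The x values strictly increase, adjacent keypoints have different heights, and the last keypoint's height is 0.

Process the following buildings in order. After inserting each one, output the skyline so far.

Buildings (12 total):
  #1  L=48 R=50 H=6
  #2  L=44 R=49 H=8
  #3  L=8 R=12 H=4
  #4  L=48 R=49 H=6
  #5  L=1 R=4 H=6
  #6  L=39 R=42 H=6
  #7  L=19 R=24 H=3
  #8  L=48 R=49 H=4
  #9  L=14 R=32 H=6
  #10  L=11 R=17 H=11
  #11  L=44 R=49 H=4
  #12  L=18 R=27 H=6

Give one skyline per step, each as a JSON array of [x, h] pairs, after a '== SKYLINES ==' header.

== SKYLINES ==
[[48,6],[50,0]]
[[44,8],[49,6],[50,0]]
[[8,4],[12,0],[44,8],[49,6],[50,0]]
[[8,4],[12,0],[44,8],[49,6],[50,0]]
[[1,6],[4,0],[8,4],[12,0],[44,8],[49,6],[50,0]]
[[1,6],[4,0],[8,4],[12,0],[39,6],[42,0],[44,8],[49,6],[50,0]]
[[1,6],[4,0],[8,4],[12,0],[19,3],[24,0],[39,6],[42,0],[44,8],[49,6],[50,0]]
[[1,6],[4,0],[8,4],[12,0],[19,3],[24,0],[39,6],[42,0],[44,8],[49,6],[50,0]]
[[1,6],[4,0],[8,4],[12,0],[14,6],[32,0],[39,6],[42,0],[44,8],[49,6],[50,0]]
[[1,6],[4,0],[8,4],[11,11],[17,6],[32,0],[39,6],[42,0],[44,8],[49,6],[50,0]]
[[1,6],[4,0],[8,4],[11,11],[17,6],[32,0],[39,6],[42,0],[44,8],[49,6],[50,0]]
[[1,6],[4,0],[8,4],[11,11],[17,6],[32,0],[39,6],[42,0],[44,8],[49,6],[50,0]]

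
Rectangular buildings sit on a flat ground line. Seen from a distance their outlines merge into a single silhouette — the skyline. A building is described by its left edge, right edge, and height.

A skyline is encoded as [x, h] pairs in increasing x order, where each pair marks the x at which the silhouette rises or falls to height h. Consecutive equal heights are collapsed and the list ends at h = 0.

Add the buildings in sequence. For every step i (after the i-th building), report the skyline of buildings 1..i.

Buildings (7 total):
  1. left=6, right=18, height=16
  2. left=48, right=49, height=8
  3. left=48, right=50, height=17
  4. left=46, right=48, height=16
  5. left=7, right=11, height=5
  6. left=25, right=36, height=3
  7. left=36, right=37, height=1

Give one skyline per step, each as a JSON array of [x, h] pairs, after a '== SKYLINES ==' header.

== SKYLINES ==
[[6,16],[18,0]]
[[6,16],[18,0],[48,8],[49,0]]
[[6,16],[18,0],[48,17],[50,0]]
[[6,16],[18,0],[46,16],[48,17],[50,0]]
[[6,16],[18,0],[46,16],[48,17],[50,0]]
[[6,16],[18,0],[25,3],[36,0],[46,16],[48,17],[50,0]]
[[6,16],[18,0],[25,3],[36,1],[37,0],[46,16],[48,17],[50,0]]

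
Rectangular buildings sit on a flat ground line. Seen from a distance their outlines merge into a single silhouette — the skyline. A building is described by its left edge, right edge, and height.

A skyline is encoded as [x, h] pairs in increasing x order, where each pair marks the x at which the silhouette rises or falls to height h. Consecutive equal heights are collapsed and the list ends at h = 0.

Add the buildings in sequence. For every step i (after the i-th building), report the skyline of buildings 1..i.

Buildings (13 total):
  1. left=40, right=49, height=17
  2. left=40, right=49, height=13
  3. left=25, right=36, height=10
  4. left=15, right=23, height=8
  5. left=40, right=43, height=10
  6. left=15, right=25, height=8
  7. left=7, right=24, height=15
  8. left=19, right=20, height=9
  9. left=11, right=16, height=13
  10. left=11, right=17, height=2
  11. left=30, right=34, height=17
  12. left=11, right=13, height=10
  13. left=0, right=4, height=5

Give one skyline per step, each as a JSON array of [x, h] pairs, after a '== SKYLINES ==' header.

== SKYLINES ==
[[40,17],[49,0]]
[[40,17],[49,0]]
[[25,10],[36,0],[40,17],[49,0]]
[[15,8],[23,0],[25,10],[36,0],[40,17],[49,0]]
[[15,8],[23,0],[25,10],[36,0],[40,17],[49,0]]
[[15,8],[25,10],[36,0],[40,17],[49,0]]
[[7,15],[24,8],[25,10],[36,0],[40,17],[49,0]]
[[7,15],[24,8],[25,10],[36,0],[40,17],[49,0]]
[[7,15],[24,8],[25,10],[36,0],[40,17],[49,0]]
[[7,15],[24,8],[25,10],[36,0],[40,17],[49,0]]
[[7,15],[24,8],[25,10],[30,17],[34,10],[36,0],[40,17],[49,0]]
[[7,15],[24,8],[25,10],[30,17],[34,10],[36,0],[40,17],[49,0]]
[[0,5],[4,0],[7,15],[24,8],[25,10],[30,17],[34,10],[36,0],[40,17],[49,0]]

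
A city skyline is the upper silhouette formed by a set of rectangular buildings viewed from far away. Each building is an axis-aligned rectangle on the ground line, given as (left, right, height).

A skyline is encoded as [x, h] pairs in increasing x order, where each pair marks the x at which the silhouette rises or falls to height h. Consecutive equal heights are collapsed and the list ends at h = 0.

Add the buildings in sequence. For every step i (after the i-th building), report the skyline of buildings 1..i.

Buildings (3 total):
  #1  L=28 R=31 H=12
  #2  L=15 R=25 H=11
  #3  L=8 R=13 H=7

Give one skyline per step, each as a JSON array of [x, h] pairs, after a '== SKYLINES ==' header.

== SKYLINES ==
[[28,12],[31,0]]
[[15,11],[25,0],[28,12],[31,0]]
[[8,7],[13,0],[15,11],[25,0],[28,12],[31,0]]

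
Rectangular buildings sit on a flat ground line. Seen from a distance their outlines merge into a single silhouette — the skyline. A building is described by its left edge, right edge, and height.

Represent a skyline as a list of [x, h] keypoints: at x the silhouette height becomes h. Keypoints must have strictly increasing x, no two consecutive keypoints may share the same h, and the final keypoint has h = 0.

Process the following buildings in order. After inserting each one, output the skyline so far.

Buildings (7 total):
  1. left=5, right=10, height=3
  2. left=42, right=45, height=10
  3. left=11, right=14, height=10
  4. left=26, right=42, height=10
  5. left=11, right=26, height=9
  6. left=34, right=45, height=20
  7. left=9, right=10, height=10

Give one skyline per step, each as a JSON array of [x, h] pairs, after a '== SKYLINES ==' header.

== SKYLINES ==
[[5,3],[10,0]]
[[5,3],[10,0],[42,10],[45,0]]
[[5,3],[10,0],[11,10],[14,0],[42,10],[45,0]]
[[5,3],[10,0],[11,10],[14,0],[26,10],[45,0]]
[[5,3],[10,0],[11,10],[14,9],[26,10],[45,0]]
[[5,3],[10,0],[11,10],[14,9],[26,10],[34,20],[45,0]]
[[5,3],[9,10],[10,0],[11,10],[14,9],[26,10],[34,20],[45,0]]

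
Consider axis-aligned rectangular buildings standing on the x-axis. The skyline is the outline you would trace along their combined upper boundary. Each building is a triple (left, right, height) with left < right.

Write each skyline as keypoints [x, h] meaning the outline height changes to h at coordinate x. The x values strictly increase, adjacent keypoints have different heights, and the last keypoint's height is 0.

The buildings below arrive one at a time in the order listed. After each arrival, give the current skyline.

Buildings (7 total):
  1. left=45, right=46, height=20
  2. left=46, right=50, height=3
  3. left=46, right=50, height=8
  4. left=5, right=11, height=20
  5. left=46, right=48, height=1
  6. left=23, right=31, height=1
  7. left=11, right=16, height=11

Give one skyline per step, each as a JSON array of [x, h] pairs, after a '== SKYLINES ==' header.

== SKYLINES ==
[[45,20],[46,0]]
[[45,20],[46,3],[50,0]]
[[45,20],[46,8],[50,0]]
[[5,20],[11,0],[45,20],[46,8],[50,0]]
[[5,20],[11,0],[45,20],[46,8],[50,0]]
[[5,20],[11,0],[23,1],[31,0],[45,20],[46,8],[50,0]]
[[5,20],[11,11],[16,0],[23,1],[31,0],[45,20],[46,8],[50,0]]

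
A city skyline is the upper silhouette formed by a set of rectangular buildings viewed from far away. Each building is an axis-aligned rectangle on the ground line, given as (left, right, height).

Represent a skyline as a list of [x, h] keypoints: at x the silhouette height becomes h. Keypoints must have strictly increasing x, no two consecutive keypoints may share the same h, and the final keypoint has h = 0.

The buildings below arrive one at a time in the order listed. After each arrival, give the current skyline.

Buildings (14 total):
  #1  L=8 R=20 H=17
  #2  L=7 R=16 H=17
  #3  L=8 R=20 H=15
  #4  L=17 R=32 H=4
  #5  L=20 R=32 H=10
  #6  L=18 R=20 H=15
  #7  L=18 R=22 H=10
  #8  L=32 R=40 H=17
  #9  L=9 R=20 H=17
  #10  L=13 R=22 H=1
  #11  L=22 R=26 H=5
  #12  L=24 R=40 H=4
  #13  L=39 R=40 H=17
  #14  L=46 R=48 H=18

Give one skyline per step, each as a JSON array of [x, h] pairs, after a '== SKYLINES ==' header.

== SKYLINES ==
[[8,17],[20,0]]
[[7,17],[20,0]]
[[7,17],[20,0]]
[[7,17],[20,4],[32,0]]
[[7,17],[20,10],[32,0]]
[[7,17],[20,10],[32,0]]
[[7,17],[20,10],[32,0]]
[[7,17],[20,10],[32,17],[40,0]]
[[7,17],[20,10],[32,17],[40,0]]
[[7,17],[20,10],[32,17],[40,0]]
[[7,17],[20,10],[32,17],[40,0]]
[[7,17],[20,10],[32,17],[40,0]]
[[7,17],[20,10],[32,17],[40,0]]
[[7,17],[20,10],[32,17],[40,0],[46,18],[48,0]]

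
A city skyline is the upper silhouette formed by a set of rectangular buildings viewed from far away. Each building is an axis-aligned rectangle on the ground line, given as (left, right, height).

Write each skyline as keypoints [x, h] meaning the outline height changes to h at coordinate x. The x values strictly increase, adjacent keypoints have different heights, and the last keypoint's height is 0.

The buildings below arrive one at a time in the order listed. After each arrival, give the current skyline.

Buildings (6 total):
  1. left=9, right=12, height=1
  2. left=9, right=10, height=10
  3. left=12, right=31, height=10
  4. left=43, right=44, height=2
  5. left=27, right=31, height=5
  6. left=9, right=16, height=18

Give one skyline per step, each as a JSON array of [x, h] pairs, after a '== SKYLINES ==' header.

== SKYLINES ==
[[9,1],[12,0]]
[[9,10],[10,1],[12,0]]
[[9,10],[10,1],[12,10],[31,0]]
[[9,10],[10,1],[12,10],[31,0],[43,2],[44,0]]
[[9,10],[10,1],[12,10],[31,0],[43,2],[44,0]]
[[9,18],[16,10],[31,0],[43,2],[44,0]]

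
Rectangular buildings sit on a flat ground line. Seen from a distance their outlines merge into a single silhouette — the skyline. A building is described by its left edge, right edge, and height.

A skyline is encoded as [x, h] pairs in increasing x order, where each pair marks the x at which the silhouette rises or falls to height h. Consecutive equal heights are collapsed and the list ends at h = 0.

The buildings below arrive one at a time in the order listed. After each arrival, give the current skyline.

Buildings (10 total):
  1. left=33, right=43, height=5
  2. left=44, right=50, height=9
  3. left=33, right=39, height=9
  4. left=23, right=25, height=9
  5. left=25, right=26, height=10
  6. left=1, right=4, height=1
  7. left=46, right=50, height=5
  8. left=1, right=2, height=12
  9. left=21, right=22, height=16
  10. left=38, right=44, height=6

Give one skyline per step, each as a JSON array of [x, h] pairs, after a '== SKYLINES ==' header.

== SKYLINES ==
[[33,5],[43,0]]
[[33,5],[43,0],[44,9],[50,0]]
[[33,9],[39,5],[43,0],[44,9],[50,0]]
[[23,9],[25,0],[33,9],[39,5],[43,0],[44,9],[50,0]]
[[23,9],[25,10],[26,0],[33,9],[39,5],[43,0],[44,9],[50,0]]
[[1,1],[4,0],[23,9],[25,10],[26,0],[33,9],[39,5],[43,0],[44,9],[50,0]]
[[1,1],[4,0],[23,9],[25,10],[26,0],[33,9],[39,5],[43,0],[44,9],[50,0]]
[[1,12],[2,1],[4,0],[23,9],[25,10],[26,0],[33,9],[39,5],[43,0],[44,9],[50,0]]
[[1,12],[2,1],[4,0],[21,16],[22,0],[23,9],[25,10],[26,0],[33,9],[39,5],[43,0],[44,9],[50,0]]
[[1,12],[2,1],[4,0],[21,16],[22,0],[23,9],[25,10],[26,0],[33,9],[39,6],[44,9],[50,0]]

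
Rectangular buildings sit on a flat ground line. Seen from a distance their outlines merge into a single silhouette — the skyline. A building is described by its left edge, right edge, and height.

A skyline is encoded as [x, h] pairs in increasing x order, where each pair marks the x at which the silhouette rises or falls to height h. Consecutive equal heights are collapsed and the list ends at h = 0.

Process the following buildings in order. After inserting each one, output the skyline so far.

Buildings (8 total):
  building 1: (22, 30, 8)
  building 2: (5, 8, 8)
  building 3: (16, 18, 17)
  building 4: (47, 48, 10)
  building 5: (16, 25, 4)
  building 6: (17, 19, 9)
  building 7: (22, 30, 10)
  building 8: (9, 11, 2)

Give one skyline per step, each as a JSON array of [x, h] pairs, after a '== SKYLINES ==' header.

== SKYLINES ==
[[22,8],[30,0]]
[[5,8],[8,0],[22,8],[30,0]]
[[5,8],[8,0],[16,17],[18,0],[22,8],[30,0]]
[[5,8],[8,0],[16,17],[18,0],[22,8],[30,0],[47,10],[48,0]]
[[5,8],[8,0],[16,17],[18,4],[22,8],[30,0],[47,10],[48,0]]
[[5,8],[8,0],[16,17],[18,9],[19,4],[22,8],[30,0],[47,10],[48,0]]
[[5,8],[8,0],[16,17],[18,9],[19,4],[22,10],[30,0],[47,10],[48,0]]
[[5,8],[8,0],[9,2],[11,0],[16,17],[18,9],[19,4],[22,10],[30,0],[47,10],[48,0]]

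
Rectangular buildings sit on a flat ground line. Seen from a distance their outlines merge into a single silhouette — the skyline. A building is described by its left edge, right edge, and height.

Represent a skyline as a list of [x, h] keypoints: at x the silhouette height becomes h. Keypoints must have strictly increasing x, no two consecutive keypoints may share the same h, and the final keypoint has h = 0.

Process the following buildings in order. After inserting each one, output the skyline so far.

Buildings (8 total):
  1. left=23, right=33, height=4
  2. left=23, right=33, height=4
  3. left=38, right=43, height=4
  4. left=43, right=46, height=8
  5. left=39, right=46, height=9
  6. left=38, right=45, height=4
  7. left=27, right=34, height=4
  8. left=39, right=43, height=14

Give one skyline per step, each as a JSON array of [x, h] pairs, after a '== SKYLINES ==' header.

== SKYLINES ==
[[23,4],[33,0]]
[[23,4],[33,0]]
[[23,4],[33,0],[38,4],[43,0]]
[[23,4],[33,0],[38,4],[43,8],[46,0]]
[[23,4],[33,0],[38,4],[39,9],[46,0]]
[[23,4],[33,0],[38,4],[39,9],[46,0]]
[[23,4],[34,0],[38,4],[39,9],[46,0]]
[[23,4],[34,0],[38,4],[39,14],[43,9],[46,0]]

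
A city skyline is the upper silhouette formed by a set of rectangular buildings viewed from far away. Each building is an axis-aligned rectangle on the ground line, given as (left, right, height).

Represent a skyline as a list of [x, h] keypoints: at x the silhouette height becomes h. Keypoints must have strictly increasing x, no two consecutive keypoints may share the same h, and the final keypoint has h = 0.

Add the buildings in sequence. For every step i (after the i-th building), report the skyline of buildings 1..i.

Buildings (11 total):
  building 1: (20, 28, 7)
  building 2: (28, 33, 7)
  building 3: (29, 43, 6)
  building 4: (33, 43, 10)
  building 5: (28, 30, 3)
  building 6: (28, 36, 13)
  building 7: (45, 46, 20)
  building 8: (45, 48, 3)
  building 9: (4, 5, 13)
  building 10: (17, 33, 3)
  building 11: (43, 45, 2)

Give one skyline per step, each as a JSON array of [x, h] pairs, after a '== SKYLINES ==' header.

== SKYLINES ==
[[20,7],[28,0]]
[[20,7],[33,0]]
[[20,7],[33,6],[43,0]]
[[20,7],[33,10],[43,0]]
[[20,7],[33,10],[43,0]]
[[20,7],[28,13],[36,10],[43,0]]
[[20,7],[28,13],[36,10],[43,0],[45,20],[46,0]]
[[20,7],[28,13],[36,10],[43,0],[45,20],[46,3],[48,0]]
[[4,13],[5,0],[20,7],[28,13],[36,10],[43,0],[45,20],[46,3],[48,0]]
[[4,13],[5,0],[17,3],[20,7],[28,13],[36,10],[43,0],[45,20],[46,3],[48,0]]
[[4,13],[5,0],[17,3],[20,7],[28,13],[36,10],[43,2],[45,20],[46,3],[48,0]]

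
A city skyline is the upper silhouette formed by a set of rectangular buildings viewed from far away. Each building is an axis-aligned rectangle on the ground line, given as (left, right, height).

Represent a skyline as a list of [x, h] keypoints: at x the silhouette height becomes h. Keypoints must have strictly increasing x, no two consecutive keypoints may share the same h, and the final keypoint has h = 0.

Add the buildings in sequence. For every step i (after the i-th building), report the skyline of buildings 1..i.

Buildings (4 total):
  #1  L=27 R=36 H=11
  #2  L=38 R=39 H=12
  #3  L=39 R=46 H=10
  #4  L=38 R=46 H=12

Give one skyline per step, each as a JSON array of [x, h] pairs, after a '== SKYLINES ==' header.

== SKYLINES ==
[[27,11],[36,0]]
[[27,11],[36,0],[38,12],[39,0]]
[[27,11],[36,0],[38,12],[39,10],[46,0]]
[[27,11],[36,0],[38,12],[46,0]]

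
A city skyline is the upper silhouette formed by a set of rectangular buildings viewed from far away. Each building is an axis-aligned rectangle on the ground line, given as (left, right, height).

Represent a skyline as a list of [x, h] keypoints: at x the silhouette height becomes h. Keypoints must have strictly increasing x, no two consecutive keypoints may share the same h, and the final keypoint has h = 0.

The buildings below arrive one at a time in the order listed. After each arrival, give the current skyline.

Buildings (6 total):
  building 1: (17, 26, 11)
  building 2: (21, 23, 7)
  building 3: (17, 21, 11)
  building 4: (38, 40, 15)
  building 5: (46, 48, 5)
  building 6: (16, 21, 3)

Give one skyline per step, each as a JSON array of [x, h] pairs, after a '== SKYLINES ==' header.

== SKYLINES ==
[[17,11],[26,0]]
[[17,11],[26,0]]
[[17,11],[26,0]]
[[17,11],[26,0],[38,15],[40,0]]
[[17,11],[26,0],[38,15],[40,0],[46,5],[48,0]]
[[16,3],[17,11],[26,0],[38,15],[40,0],[46,5],[48,0]]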